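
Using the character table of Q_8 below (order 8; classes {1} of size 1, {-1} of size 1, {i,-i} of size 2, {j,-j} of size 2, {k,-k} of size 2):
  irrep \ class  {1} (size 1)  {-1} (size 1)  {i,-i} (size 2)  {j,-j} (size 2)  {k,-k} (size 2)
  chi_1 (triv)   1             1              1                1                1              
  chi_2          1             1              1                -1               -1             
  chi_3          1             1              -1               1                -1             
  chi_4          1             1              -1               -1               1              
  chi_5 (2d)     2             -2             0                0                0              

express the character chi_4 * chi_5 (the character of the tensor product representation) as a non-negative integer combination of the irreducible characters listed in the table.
chi_4 tensor chi_5 = chi_5 (all other irreducibles have multiplicity 0).

Reasoning: The character of a tensor product is the pointwise product (chi_4 * chi_5)(C) = chi_4(C) * chi_5(C):
  {1}: (1)*(2), {-1}: (1)*(-2), {i,-i}: (-1)*(0), {j,-j}: (-1)*(0), {k,-k}: (1)*(0)
so (chi_4 * chi_5) takes values
  {1} -> 2, {-1} -> -2, {i,-i} -> 0, {j,-j} -> 0, {k,-k} -> 0.
Now take the inner product of this character with each irreducible chi from the table, <chi_4*chi_5, chi> = (1/8) sum_C |C| (chi_4*chi_5)(C) conj(chi(C)):
  <chi_4*chi_5, chi_1> = (1/8)[1*(2)*conj(1) + 1*(-2)*conj(1) + 2*(0)*conj(1) + 2*(0)*conj(1) + 2*(0)*conj(1)]
      = (1/8)[(2) + (-2) + (0) + (0) + (0)] = 0/8 = 0
  <chi_4*chi_5, chi_2> = (1/8)[1*(2)*conj(1) + 1*(-2)*conj(1) + 2*(0)*conj(1) + 2*(0)*conj(-1) + 2*(0)*conj(-1)]
      = (1/8)[(2) + (-2) + (0) + (0) + (0)] = 0/8 = 0
  <chi_4*chi_5, chi_3> = (1/8)[1*(2)*conj(1) + 1*(-2)*conj(1) + 2*(0)*conj(-1) + 2*(0)*conj(1) + 2*(0)*conj(-1)]
      = (1/8)[(2) + (-2) + (0) + (0) + (0)] = 0/8 = 0
  <chi_4*chi_5, chi_4> = (1/8)[1*(2)*conj(1) + 1*(-2)*conj(1) + 2*(0)*conj(-1) + 2*(0)*conj(-1) + 2*(0)*conj(1)]
      = (1/8)[(2) + (-2) + (0) + (0) + (0)] = 0/8 = 0
  <chi_4*chi_5, chi_5> = (1/8)[1*(2)*conj(2) + 1*(-2)*conj(-2) + 2*(0)*conj(0) + 2*(0)*conj(0) + 2*(0)*conj(0)]
      = (1/8)[(4) + (4) + (0) + (0) + (0)] = 8/8 = 1
Hence the multiplicities are chi_5: 1. Dimension check: dim(chi_4)*dim(chi_5) = 1*2 = 2 and sum (mult * dim) = 1*2 = 2.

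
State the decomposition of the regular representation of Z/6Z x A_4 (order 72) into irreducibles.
Each irreducible V_i of dimension d_i appears with multiplicity d_i, i.e. rho_reg = (direct sum over all irreducibles V_i) d_i V_i. The irreducible dimensions for Z/6Z x A_4 are 1, 1, 1, 1, 1, 1, 1, 1, 1, 1, 1, 1, 1, 1, 1, 1, 1, 1, 3, 3, 3, 3, 3, 3: 18 irreducibles of dimension 1, each with multiplicity 1; 6 irreducibles of dimension 3, each with multiplicity 3. Total dimension 18*1*1 + 6*3*3 = 72 = |G|.

Derivation: General theorem: in the regular representation of a finite group G, each irreducible appears with multiplicity equal to its dimension. Check: dim(rho_reg) = sum d_i^2 = 1 + 1 + 1 + 1 + 1 + 1 + 1 + 1 + 1 + 1 + 1 + 1 + 1 + 1 + 1 + 1 + 1 + 1 + 9 + 9 + 9 + 9 + 9 + 9 = 72 = |G|.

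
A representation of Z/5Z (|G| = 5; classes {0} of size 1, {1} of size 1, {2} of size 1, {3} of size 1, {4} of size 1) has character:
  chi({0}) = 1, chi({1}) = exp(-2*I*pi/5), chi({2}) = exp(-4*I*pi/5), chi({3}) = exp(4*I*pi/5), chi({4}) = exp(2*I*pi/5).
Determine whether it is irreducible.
Irreducible: <chi, chi> = 1.

Justification: <chi, chi> = (1/|G|) sum_C |C| * |chi(C)|^2 = (1/5)[1*|1|^2 + 1*|exp(-2*I*pi/5)|^2 + 1*|exp(-4*I*pi/5)|^2 + 1*|exp(4*I*pi/5)|^2 + 1*|exp(2*I*pi/5)|^2]
  = (1/5)[(1) + (1) + (1) + (1) + (1)] = 5/5 = 1.
(Exp terms are combined using exp(i*s)*conj(exp(i*t)) = exp(i*(s-t)), and sums of them are collapsed using the identity that for every m > 1 the m distinct m-th roots of unity sum to 0, e.g. 1 + exp(2*I*pi/3) + exp(-2*I*pi/3) = 0.)
A character is irreducible iff <chi, chi> = 1, so this representation is irreducible.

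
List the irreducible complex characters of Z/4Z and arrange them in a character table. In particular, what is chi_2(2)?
Character table of Z/4Z (irreps indexed chi_0,...,chi_3 with chi_k(m) = zeta_4^(k*m), zeta_4 = exp(2*pi*i/4)):
  irrep \ class  {0} (size 1)  {1} (size 1)  {2} (size 1)  {3} (size 1)
  chi_0          1             1             1             1           
  chi_1          1             I             -1            -I          
  chi_2          1             -1            1             -1          
  chi_3          1             -I            -1            I           

Spot check: chi_2(2) = zeta_4^(2*2) = zeta_4^4 = 1.

Why: Z/4Z is abelian, so all 4 irreducible complex representations are 1-dimensional. They are given by chi_k(m) = zeta_4^(k*m) for k = 0,...,3. Row orthogonality: sum_m chi_k(m) conj(chi_l(m)) = 4 * [k = l].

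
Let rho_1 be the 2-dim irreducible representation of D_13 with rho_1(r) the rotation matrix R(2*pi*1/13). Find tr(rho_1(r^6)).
chi_{rho_1}(r^6) = 2*cos(2*pi*1*6/13) = -2*cos(pi/13)

Reasoning: rho_1(r^6) is rotation by angle 2*pi*1*6/13, whose trace is 2*cos(2*pi*1*6/13) = -2*cos(pi/13).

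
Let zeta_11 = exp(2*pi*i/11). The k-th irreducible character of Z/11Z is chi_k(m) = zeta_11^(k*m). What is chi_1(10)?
chi_1(10) = zeta_11^10 = exp(-2*I*pi/11)

Why: chi_1(10) = zeta_11^(1*10) = zeta_11^10. Since zeta_11^11 = 1, this equals zeta_11^10 = exp(2*pi*i*10/11) = exp(-2*I*pi/11).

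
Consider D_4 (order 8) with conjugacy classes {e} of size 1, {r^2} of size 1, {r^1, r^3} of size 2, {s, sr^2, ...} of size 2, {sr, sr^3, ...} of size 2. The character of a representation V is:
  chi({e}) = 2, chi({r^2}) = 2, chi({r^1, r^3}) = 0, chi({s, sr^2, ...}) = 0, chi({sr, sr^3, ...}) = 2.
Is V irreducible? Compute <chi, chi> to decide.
Not irreducible (reducible): <chi, chi> = 2 > 1.

Argument: <chi, chi> = (1/|G|) sum_C |C| * |chi(C)|^2 = (1/8)[1*|2|^2 + 1*|2|^2 + 2*|0|^2 + 2*|0|^2 + 2*|2|^2]
  = (1/8)[(4) + (4) + (0) + (0) + (8)] = 16/8 = 2.
A character is irreducible iff <chi, chi> = 1, so this representation is reducible.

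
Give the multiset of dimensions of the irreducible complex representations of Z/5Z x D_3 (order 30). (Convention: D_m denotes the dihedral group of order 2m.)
Dimensions: 1, 1, 1, 1, 1, 1, 1, 1, 1, 1, 2, 2, 2, 2, 2

Why: There are 15 irreducibles (= number of conjugacy classes). Their dimensions d_i satisfy sum d_i^2 = |G| = 30: 1 + 1 + 1 + 1 + 1 + 1 + 1 + 1 + 1 + 1 + 4 + 4 + 4 + 4 + 4 = 30. (For the product with Z/5Z: each of the 5 1-dim characters of Z/5Z tensors with each irrep of D_3, giving 5 copies of each D_3-dimension.)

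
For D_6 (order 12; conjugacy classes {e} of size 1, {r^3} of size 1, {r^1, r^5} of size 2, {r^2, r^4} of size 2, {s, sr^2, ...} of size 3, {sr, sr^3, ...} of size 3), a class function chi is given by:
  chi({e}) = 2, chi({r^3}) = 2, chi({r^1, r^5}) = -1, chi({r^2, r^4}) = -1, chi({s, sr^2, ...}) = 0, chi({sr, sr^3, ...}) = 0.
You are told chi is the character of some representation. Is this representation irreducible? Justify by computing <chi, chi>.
Irreducible: <chi, chi> = 1.

Reasoning: <chi, chi> = (1/|G|) sum_C |C| * |chi(C)|^2 = (1/12)[1*|2|^2 + 1*|2|^2 + 2*|-1|^2 + 2*|-1|^2 + 3*|0|^2 + 3*|0|^2]
  = (1/12)[(4) + (4) + (2) + (2) + (0) + (0)] = 12/12 = 1.
A character is irreducible iff <chi, chi> = 1, so this representation is irreducible.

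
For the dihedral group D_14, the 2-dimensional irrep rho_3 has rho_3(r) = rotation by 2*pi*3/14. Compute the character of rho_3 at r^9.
chi_{rho_3}(r^9) = 2*cos(2*pi*3*9/14) = 2*cos(pi/7)

Proof sketch: rho_3(r^9) is rotation by angle 2*pi*3*9/14, whose trace is 2*cos(2*pi*3*9/14) = 2*cos(pi/7).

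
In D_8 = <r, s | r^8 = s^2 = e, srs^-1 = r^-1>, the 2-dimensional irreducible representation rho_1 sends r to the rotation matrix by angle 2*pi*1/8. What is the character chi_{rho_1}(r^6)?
chi_{rho_1}(r^6) = 2*cos(2*pi*1*6/8) = 0

Explanation: rho_1(r^6) is rotation by angle 2*pi*1*6/8, whose trace is 2*cos(2*pi*1*6/8) = 0.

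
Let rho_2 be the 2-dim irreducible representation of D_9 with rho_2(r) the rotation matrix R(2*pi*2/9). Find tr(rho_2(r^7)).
chi_{rho_2}(r^7) = 2*cos(2*pi*2*7/9) = -2*cos(pi/9)

Why: rho_2(r^7) is rotation by angle 2*pi*2*7/9, whose trace is 2*cos(2*pi*2*7/9) = -2*cos(pi/9).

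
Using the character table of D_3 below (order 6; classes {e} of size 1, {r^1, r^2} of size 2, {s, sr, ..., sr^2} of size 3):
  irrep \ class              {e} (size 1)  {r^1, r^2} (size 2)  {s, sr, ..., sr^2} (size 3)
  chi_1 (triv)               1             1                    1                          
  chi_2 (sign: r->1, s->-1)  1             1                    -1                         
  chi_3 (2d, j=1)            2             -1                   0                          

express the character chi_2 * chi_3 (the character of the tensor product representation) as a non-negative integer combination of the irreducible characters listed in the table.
chi_2 tensor chi_3 = chi_3 (all other irreducibles have multiplicity 0).

Details: The character of a tensor product is the pointwise product (chi_2 * chi_3)(C) = chi_2(C) * chi_3(C):
  {e}: (1)*(2), {r^1, r^2}: (1)*(-1), {s, sr, ..., sr^2}: (-1)*(0)
so (chi_2 * chi_3) takes values
  {e} -> 2, {r^1, r^2} -> -1, {s, sr, ..., sr^2} -> 0.
Now take the inner product of this character with each irreducible chi from the table, <chi_2*chi_3, chi> = (1/6) sum_C |C| (chi_2*chi_3)(C) conj(chi(C)):
  <chi_2*chi_3, chi_1> = (1/6)[1*(2)*conj(1) + 2*(-1)*conj(1) + 3*(0)*conj(1)]
      = (1/6)[(2) + (-2) + (0)] = 0/6 = 0
  <chi_2*chi_3, chi_2> = (1/6)[1*(2)*conj(1) + 2*(-1)*conj(1) + 3*(0)*conj(-1)]
      = (1/6)[(2) + (-2) + (0)] = 0/6 = 0
  <chi_2*chi_3, chi_3> = (1/6)[1*(2)*conj(2) + 2*(-1)*conj(-1) + 3*(0)*conj(0)]
      = (1/6)[(4) + (2) + (0)] = 6/6 = 1
Hence the multiplicities are chi_3: 1. Dimension check: dim(chi_2)*dim(chi_3) = 1*2 = 2 and sum (mult * dim) = 1*2 = 2.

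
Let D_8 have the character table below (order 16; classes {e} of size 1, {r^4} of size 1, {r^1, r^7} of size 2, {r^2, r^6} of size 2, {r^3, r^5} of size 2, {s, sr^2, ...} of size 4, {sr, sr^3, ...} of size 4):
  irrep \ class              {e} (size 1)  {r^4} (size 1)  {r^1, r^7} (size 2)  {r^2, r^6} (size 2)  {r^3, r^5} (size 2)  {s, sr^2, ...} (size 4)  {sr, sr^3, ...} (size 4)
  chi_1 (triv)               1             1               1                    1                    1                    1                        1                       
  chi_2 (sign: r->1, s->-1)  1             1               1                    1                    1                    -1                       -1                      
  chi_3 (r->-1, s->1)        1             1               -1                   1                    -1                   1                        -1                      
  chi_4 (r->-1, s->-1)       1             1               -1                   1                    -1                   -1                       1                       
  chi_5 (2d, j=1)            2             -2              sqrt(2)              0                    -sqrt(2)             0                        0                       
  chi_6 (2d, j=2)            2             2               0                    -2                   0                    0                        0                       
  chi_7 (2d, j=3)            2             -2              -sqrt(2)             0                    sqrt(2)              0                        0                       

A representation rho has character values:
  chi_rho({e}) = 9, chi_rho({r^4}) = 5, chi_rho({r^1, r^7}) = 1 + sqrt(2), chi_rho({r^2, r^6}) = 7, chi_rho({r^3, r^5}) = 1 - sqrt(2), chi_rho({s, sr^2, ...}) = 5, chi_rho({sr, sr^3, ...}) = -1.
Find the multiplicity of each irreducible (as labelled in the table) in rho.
Multiplicities: chi_1: 3, chi_2: 1, chi_3: 3, chi_4: 0, chi_5: 1, chi_6: 0, chi_7: 0.

Proof sketch: Use <chi_rho, chi> = (1/|G|) sum_C |C| * chi_rho(C) * conj(chi(C)) with |G| = 16 for each irreducible chi in the table:
  <chi_rho, chi_1> = (1/16)[1*(9)*conj(1) + 1*(5)*conj(1) + 2*(1 + sqrt(2))*conj(1) + 2*(7)*conj(1) + 2*(1 - sqrt(2))*conj(1) + 4*(5)*conj(1) + 4*(-1)*conj(1)]
      = (1/16)[(9) + (5) + (2 + 2*sqrt(2)) + (14) + (2 - 2*sqrt(2)) + (20) + (-4)] = 48/16 = 3
  <chi_rho, chi_2> = (1/16)[1*(9)*conj(1) + 1*(5)*conj(1) + 2*(1 + sqrt(2))*conj(1) + 2*(7)*conj(1) + 2*(1 - sqrt(2))*conj(1) + 4*(5)*conj(-1) + 4*(-1)*conj(-1)]
      = (1/16)[(9) + (5) + (2 + 2*sqrt(2)) + (14) + (2 - 2*sqrt(2)) + (-20) + (4)] = 16/16 = 1
  <chi_rho, chi_3> = (1/16)[1*(9)*conj(1) + 1*(5)*conj(1) + 2*(1 + sqrt(2))*conj(-1) + 2*(7)*conj(1) + 2*(1 - sqrt(2))*conj(-1) + 4*(5)*conj(1) + 4*(-1)*conj(-1)]
      = (1/16)[(9) + (5) + (-2*sqrt(2) - 2) + (14) + (-2 + 2*sqrt(2)) + (20) + (4)] = 48/16 = 3
  <chi_rho, chi_4> = (1/16)[1*(9)*conj(1) + 1*(5)*conj(1) + 2*(1 + sqrt(2))*conj(-1) + 2*(7)*conj(1) + 2*(1 - sqrt(2))*conj(-1) + 4*(5)*conj(-1) + 4*(-1)*conj(1)]
      = (1/16)[(9) + (5) + (-2*sqrt(2) - 2) + (14) + (-2 + 2*sqrt(2)) + (-20) + (-4)] = 0/16 = 0
  <chi_rho, chi_5> = (1/16)[1*(9)*conj(2) + 1*(5)*conj(-2) + 2*(1 + sqrt(2))*conj(sqrt(2)) + 2*(7)*conj(0) + 2*(1 - sqrt(2))*conj(-sqrt(2)) + 4*(5)*conj(0) + 4*(-1)*conj(0)]
      = (1/16)[(18) + (-10) + (2*sqrt(2) + 4) + (0) + (4 - 2*sqrt(2)) + (0) + (0)] = 16/16 = 1
  <chi_rho, chi_6> = (1/16)[1*(9)*conj(2) + 1*(5)*conj(2) + 2*(1 + sqrt(2))*conj(0) + 2*(7)*conj(-2) + 2*(1 - sqrt(2))*conj(0) + 4*(5)*conj(0) + 4*(-1)*conj(0)]
      = (1/16)[(18) + (10) + (0) + (-28) + (0) + (0) + (0)] = 0/16 = 0
  <chi_rho, chi_7> = (1/16)[1*(9)*conj(2) + 1*(5)*conj(-2) + 2*(1 + sqrt(2))*conj(-sqrt(2)) + 2*(7)*conj(0) + 2*(1 - sqrt(2))*conj(sqrt(2)) + 4*(5)*conj(0) + 4*(-1)*conj(0)]
      = (1/16)[(18) + (-10) + (-4 - 2*sqrt(2)) + (0) + (-4 + 2*sqrt(2)) + (0) + (0)] = 0/16 = 0
Dimension check: dim(rho) = sum (mult * dim) = 3*1 + 1*1 + 3*1 + 0*1 + 1*2 + 0*2 + 0*2 = 9 = chi_rho(e) = 9.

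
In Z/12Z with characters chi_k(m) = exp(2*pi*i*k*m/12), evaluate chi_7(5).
chi_7(5) = zeta_12^35 = exp(-I*pi/6)

Derivation: chi_7(5) = zeta_12^(7*5) = zeta_12^35. Since zeta_12^12 = 1, this equals zeta_12^11 = exp(2*pi*i*11/12) = exp(-I*pi/6).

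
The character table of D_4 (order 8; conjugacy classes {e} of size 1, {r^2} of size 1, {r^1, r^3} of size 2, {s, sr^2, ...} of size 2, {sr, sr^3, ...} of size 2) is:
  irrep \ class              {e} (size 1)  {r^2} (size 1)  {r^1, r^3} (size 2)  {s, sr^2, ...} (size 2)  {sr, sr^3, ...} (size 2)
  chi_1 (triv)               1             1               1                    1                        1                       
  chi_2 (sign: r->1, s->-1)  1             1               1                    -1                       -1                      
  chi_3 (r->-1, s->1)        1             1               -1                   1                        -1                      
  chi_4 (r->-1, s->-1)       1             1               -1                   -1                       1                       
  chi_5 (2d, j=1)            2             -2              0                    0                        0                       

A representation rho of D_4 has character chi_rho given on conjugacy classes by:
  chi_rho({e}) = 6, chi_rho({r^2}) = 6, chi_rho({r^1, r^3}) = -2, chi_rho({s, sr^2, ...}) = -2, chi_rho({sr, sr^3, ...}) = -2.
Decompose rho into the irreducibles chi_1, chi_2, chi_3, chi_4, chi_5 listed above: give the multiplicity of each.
Multiplicities: chi_1: 0, chi_2: 2, chi_3: 2, chi_4: 2, chi_5: 0.

Argument: Use <chi_rho, chi> = (1/|G|) sum_C |C| * chi_rho(C) * conj(chi(C)) with |G| = 8 for each irreducible chi in the table:
  <chi_rho, chi_1> = (1/8)[1*(6)*conj(1) + 1*(6)*conj(1) + 2*(-2)*conj(1) + 2*(-2)*conj(1) + 2*(-2)*conj(1)]
      = (1/8)[(6) + (6) + (-4) + (-4) + (-4)] = 0/8 = 0
  <chi_rho, chi_2> = (1/8)[1*(6)*conj(1) + 1*(6)*conj(1) + 2*(-2)*conj(1) + 2*(-2)*conj(-1) + 2*(-2)*conj(-1)]
      = (1/8)[(6) + (6) + (-4) + (4) + (4)] = 16/8 = 2
  <chi_rho, chi_3> = (1/8)[1*(6)*conj(1) + 1*(6)*conj(1) + 2*(-2)*conj(-1) + 2*(-2)*conj(1) + 2*(-2)*conj(-1)]
      = (1/8)[(6) + (6) + (4) + (-4) + (4)] = 16/8 = 2
  <chi_rho, chi_4> = (1/8)[1*(6)*conj(1) + 1*(6)*conj(1) + 2*(-2)*conj(-1) + 2*(-2)*conj(-1) + 2*(-2)*conj(1)]
      = (1/8)[(6) + (6) + (4) + (4) + (-4)] = 16/8 = 2
  <chi_rho, chi_5> = (1/8)[1*(6)*conj(2) + 1*(6)*conj(-2) + 2*(-2)*conj(0) + 2*(-2)*conj(0) + 2*(-2)*conj(0)]
      = (1/8)[(12) + (-12) + (0) + (0) + (0)] = 0/8 = 0
Dimension check: dim(rho) = sum (mult * dim) = 0*1 + 2*1 + 2*1 + 2*1 + 0*2 = 6 = chi_rho(e) = 6.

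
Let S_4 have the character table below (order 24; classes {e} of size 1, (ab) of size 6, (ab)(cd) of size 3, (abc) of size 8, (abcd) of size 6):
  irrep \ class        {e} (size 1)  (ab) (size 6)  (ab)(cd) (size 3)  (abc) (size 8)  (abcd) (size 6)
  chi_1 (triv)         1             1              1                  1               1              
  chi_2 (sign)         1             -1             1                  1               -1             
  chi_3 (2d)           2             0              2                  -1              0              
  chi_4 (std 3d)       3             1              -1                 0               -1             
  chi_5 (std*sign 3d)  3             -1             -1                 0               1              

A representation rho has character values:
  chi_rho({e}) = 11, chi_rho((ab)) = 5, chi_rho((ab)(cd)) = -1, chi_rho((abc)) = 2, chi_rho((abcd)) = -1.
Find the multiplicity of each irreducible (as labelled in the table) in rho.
Multiplicities: chi_1: 2, chi_2: 0, chi_3: 0, chi_4: 3, chi_5: 0.

Proof sketch: Use <chi_rho, chi> = (1/|G|) sum_C |C| * chi_rho(C) * conj(chi(C)) with |G| = 24 for each irreducible chi in the table:
  <chi_rho, chi_1> = (1/24)[1*(11)*conj(1) + 6*(5)*conj(1) + 3*(-1)*conj(1) + 8*(2)*conj(1) + 6*(-1)*conj(1)]
      = (1/24)[(11) + (30) + (-3) + (16) + (-6)] = 48/24 = 2
  <chi_rho, chi_2> = (1/24)[1*(11)*conj(1) + 6*(5)*conj(-1) + 3*(-1)*conj(1) + 8*(2)*conj(1) + 6*(-1)*conj(-1)]
      = (1/24)[(11) + (-30) + (-3) + (16) + (6)] = 0/24 = 0
  <chi_rho, chi_3> = (1/24)[1*(11)*conj(2) + 6*(5)*conj(0) + 3*(-1)*conj(2) + 8*(2)*conj(-1) + 6*(-1)*conj(0)]
      = (1/24)[(22) + (0) + (-6) + (-16) + (0)] = 0/24 = 0
  <chi_rho, chi_4> = (1/24)[1*(11)*conj(3) + 6*(5)*conj(1) + 3*(-1)*conj(-1) + 8*(2)*conj(0) + 6*(-1)*conj(-1)]
      = (1/24)[(33) + (30) + (3) + (0) + (6)] = 72/24 = 3
  <chi_rho, chi_5> = (1/24)[1*(11)*conj(3) + 6*(5)*conj(-1) + 3*(-1)*conj(-1) + 8*(2)*conj(0) + 6*(-1)*conj(1)]
      = (1/24)[(33) + (-30) + (3) + (0) + (-6)] = 0/24 = 0
Dimension check: dim(rho) = sum (mult * dim) = 2*1 + 0*1 + 0*2 + 3*3 + 0*3 = 11 = chi_rho(e) = 11.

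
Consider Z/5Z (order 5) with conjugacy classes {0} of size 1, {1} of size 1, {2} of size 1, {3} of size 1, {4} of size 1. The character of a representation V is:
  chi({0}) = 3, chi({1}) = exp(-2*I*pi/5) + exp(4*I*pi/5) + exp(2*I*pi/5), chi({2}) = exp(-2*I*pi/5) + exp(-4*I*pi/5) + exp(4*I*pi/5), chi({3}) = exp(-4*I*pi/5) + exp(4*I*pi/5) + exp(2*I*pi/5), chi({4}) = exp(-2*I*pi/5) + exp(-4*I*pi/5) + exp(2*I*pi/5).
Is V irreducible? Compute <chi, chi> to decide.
Not irreducible (reducible): <chi, chi> = 3 > 1.

Argument: <chi, chi> = (1/|G|) sum_C |C| * |chi(C)|^2 = (1/5)[1*|3|^2 + 1*|exp(-2*I*pi/5) + exp(4*I*pi/5) + exp(2*I*pi/5)|^2 + 1*|exp(-2*I*pi/5) + exp(-4*I*pi/5) + exp(4*I*pi/5)|^2 + 1*|exp(-4*I*pi/5) + exp(4*I*pi/5) + exp(2*I*pi/5)|^2 + 1*|exp(-2*I*pi/5) + exp(-4*I*pi/5) + exp(2*I*pi/5)|^2]
  = (1/5)[(9) + (3 + 2*exp(-4*I*pi/5) + exp(-2*I*pi/5) + exp(2*I*pi/5) + 2*exp(4*I*pi/5)) + (3 + 2*exp(-2*I*pi/5) + exp(-4*I*pi/5) + exp(4*I*pi/5) + 2*exp(2*I*pi/5)) + (3 + 2*exp(-2*I*pi/5) + exp(-4*I*pi/5) + exp(4*I*pi/5) + 2*exp(2*I*pi/5)) + (3 + 2*exp(-4*I*pi/5) + exp(-2*I*pi/5) + exp(2*I*pi/5) + 2*exp(4*I*pi/5))] = 15/5 = 3.
(Exp terms are combined using exp(i*s)*conj(exp(i*t)) = exp(i*(s-t)), and sums of them are collapsed using the identity that for every m > 1 the m distinct m-th roots of unity sum to 0, e.g. 1 + exp(2*I*pi/3) + exp(-2*I*pi/3) = 0.)
A character is irreducible iff <chi, chi> = 1, so this representation is reducible.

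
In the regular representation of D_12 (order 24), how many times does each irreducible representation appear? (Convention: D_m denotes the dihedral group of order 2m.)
Each irreducible V_i of dimension d_i appears with multiplicity d_i, i.e. rho_reg = (direct sum over all irreducibles V_i) d_i V_i. The irreducible dimensions for D_12 are 1, 1, 1, 1, 2, 2, 2, 2, 2: 4 irreducibles of dimension 1, each with multiplicity 1; 5 irreducibles of dimension 2, each with multiplicity 2. Total dimension 4*1*1 + 5*2*2 = 24 = |G|.

Details: General theorem: in the regular representation of a finite group G, each irreducible appears with multiplicity equal to its dimension. Check: dim(rho_reg) = sum d_i^2 = 1 + 1 + 1 + 1 + 4 + 4 + 4 + 4 + 4 = 24 = |G|.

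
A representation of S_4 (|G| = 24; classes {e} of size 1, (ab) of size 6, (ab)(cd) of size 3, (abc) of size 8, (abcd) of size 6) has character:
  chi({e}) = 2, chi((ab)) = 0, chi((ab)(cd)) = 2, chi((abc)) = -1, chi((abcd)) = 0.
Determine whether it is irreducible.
Irreducible: <chi, chi> = 1.

Details: <chi, chi> = (1/|G|) sum_C |C| * |chi(C)|^2 = (1/24)[1*|2|^2 + 6*|0|^2 + 3*|2|^2 + 8*|-1|^2 + 6*|0|^2]
  = (1/24)[(4) + (0) + (12) + (8) + (0)] = 24/24 = 1.
A character is irreducible iff <chi, chi> = 1, so this representation is irreducible.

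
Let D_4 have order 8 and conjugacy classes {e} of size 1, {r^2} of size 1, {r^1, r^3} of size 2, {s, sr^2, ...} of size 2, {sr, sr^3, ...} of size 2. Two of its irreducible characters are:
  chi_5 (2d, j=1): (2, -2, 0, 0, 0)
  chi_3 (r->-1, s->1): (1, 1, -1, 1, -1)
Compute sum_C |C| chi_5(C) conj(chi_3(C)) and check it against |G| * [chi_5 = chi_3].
Sum = 0; so <chi_5, chi_3> = 0 (distinct irreducibles are orthogonal).

Justification: Compute term by term over conjugacy classes (|C| * chi_5(C) * conj(chi_3(C))):
  1*(2)*conj(1) + 1*(-2)*conj(1) + 2*(0)*conj(-1) + 2*(0)*conj(1) + 2*(0)*conj(-1)
  = (2) + (-2) + (0) + (0) + (0)
  = 0.
Dividing by |G| = 8 gives 0/8 = 0, matching the row-orthogonality relation <chi_5, chi_3> = [chi_5 = chi_3].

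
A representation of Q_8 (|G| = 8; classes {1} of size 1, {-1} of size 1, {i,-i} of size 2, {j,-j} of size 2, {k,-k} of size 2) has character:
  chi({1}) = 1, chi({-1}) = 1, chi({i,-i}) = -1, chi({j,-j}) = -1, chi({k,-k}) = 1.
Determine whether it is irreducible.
Irreducible: <chi, chi> = 1.

Details: <chi, chi> = (1/|G|) sum_C |C| * |chi(C)|^2 = (1/8)[1*|1|^2 + 1*|1|^2 + 2*|-1|^2 + 2*|-1|^2 + 2*|1|^2]
  = (1/8)[(1) + (1) + (2) + (2) + (2)] = 8/8 = 1.
A character is irreducible iff <chi, chi> = 1, so this representation is irreducible.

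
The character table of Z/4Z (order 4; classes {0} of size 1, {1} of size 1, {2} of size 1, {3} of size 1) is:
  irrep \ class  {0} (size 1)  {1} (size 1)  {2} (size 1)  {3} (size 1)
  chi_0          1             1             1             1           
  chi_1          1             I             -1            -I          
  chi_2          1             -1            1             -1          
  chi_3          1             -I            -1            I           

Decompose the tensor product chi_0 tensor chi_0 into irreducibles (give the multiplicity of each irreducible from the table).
chi_0 tensor chi_0 = chi_0 (all other irreducibles have multiplicity 0).

Proof sketch: The character of a tensor product is the pointwise product (chi_0 * chi_0)(C) = chi_0(C) * chi_0(C):
  {0}: (1)*(1), {1}: (1)*(1), {2}: (1)*(1), {3}: (1)*(1)
so (chi_0 * chi_0) takes values
  {0} -> 1, {1} -> 1, {2} -> 1, {3} -> 1.
Now take the inner product of this character with each irreducible chi from the table, <chi_0*chi_0, chi> = (1/4) sum_C |C| (chi_0*chi_0)(C) conj(chi(C)):
  <chi_0*chi_0, chi_0> = (1/4)[1*(1)*conj(1) + 1*(1)*conj(1) + 1*(1)*conj(1) + 1*(1)*conj(1)]
      = (1/4)[(1) + (1) + (1) + (1)] = 4/4 = 1
  <chi_0*chi_0, chi_1> = (1/4)[1*(1)*conj(1) + 1*(1)*conj(I) + 1*(1)*conj(-1) + 1*(1)*conj(-I)]
      = (1/4)[(1) + (-I) + (-1) + (I)] = 0/4 = 0
  <chi_0*chi_0, chi_2> = (1/4)[1*(1)*conj(1) + 1*(1)*conj(-1) + 1*(1)*conj(1) + 1*(1)*conj(-1)]
      = (1/4)[(1) + (-1) + (1) + (-1)] = 0/4 = 0
  <chi_0*chi_0, chi_3> = (1/4)[1*(1)*conj(1) + 1*(1)*conj(-I) + 1*(1)*conj(-1) + 1*(1)*conj(I)]
      = (1/4)[(1) + (I) + (-1) + (-I)] = 0/4 = 0
(Exp terms are combined using exp(i*s)*conj(exp(i*t)) = exp(i*(s-t)), and sums of them are collapsed using the identity that for every m > 1 the m distinct m-th roots of unity sum to 0, e.g. 1 + exp(2*I*pi/3) + exp(-2*I*pi/3) = 0.)
Hence the multiplicities are chi_0: 1. Dimension check: dim(chi_0)*dim(chi_0) = 1*1 = 1 and sum (mult * dim) = 1*1 = 1.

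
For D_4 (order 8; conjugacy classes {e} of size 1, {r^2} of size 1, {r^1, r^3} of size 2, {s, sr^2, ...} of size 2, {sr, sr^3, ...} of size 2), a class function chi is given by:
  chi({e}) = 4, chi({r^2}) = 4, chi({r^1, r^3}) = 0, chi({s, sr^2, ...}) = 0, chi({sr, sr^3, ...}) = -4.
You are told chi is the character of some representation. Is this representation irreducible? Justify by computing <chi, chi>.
Not irreducible (reducible): <chi, chi> = 8 > 1.

Justification: <chi, chi> = (1/|G|) sum_C |C| * |chi(C)|^2 = (1/8)[1*|4|^2 + 1*|4|^2 + 2*|0|^2 + 2*|0|^2 + 2*|-4|^2]
  = (1/8)[(16) + (16) + (0) + (0) + (32)] = 64/8 = 8.
A character is irreducible iff <chi, chi> = 1, so this representation is reducible.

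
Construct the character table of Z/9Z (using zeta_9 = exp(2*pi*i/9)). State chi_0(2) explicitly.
Character table of Z/9Z (irreps indexed chi_0,...,chi_8 with chi_k(m) = zeta_9^(k*m), zeta_9 = exp(2*pi*i/9)):
  irrep \ class  {0} (size 1)  {1} (size 1)    {2} (size 1)    {3} (size 1)    {4} (size 1)    {5} (size 1)    {6} (size 1)    {7} (size 1)    {8} (size 1)  
  chi_0          1             1               1               1               1               1               1               1               1             
  chi_1          1             exp(2*I*pi/9)   exp(4*I*pi/9)   exp(2*I*pi/3)   exp(8*I*pi/9)   exp(-8*I*pi/9)  exp(-2*I*pi/3)  exp(-4*I*pi/9)  exp(-2*I*pi/9)
  chi_2          1             exp(4*I*pi/9)   exp(8*I*pi/9)   exp(-2*I*pi/3)  exp(-2*I*pi/9)  exp(2*I*pi/9)   exp(2*I*pi/3)   exp(-8*I*pi/9)  exp(-4*I*pi/9)
  chi_3          1             exp(2*I*pi/3)   exp(-2*I*pi/3)  1               exp(2*I*pi/3)   exp(-2*I*pi/3)  1               exp(2*I*pi/3)   exp(-2*I*pi/3)
  chi_4          1             exp(8*I*pi/9)   exp(-2*I*pi/9)  exp(2*I*pi/3)   exp(-4*I*pi/9)  exp(4*I*pi/9)   exp(-2*I*pi/3)  exp(2*I*pi/9)   exp(-8*I*pi/9)
  chi_5          1             exp(-8*I*pi/9)  exp(2*I*pi/9)   exp(-2*I*pi/3)  exp(4*I*pi/9)   exp(-4*I*pi/9)  exp(2*I*pi/3)   exp(-2*I*pi/9)  exp(8*I*pi/9) 
  chi_6          1             exp(-2*I*pi/3)  exp(2*I*pi/3)   1               exp(-2*I*pi/3)  exp(2*I*pi/3)   1               exp(-2*I*pi/3)  exp(2*I*pi/3) 
  chi_7          1             exp(-4*I*pi/9)  exp(-8*I*pi/9)  exp(2*I*pi/3)   exp(2*I*pi/9)   exp(-2*I*pi/9)  exp(-2*I*pi/3)  exp(8*I*pi/9)   exp(4*I*pi/9) 
  chi_8          1             exp(-2*I*pi/9)  exp(-4*I*pi/9)  exp(-2*I*pi/3)  exp(-8*I*pi/9)  exp(8*I*pi/9)   exp(2*I*pi/3)   exp(4*I*pi/9)   exp(2*I*pi/9) 

Spot check: chi_0(2) = zeta_9^(0*2) = zeta_9^0 = 1.

Solution. Z/9Z is abelian, so all 9 irreducible complex representations are 1-dimensional. They are given by chi_k(m) = zeta_9^(k*m) for k = 0,...,8. Row orthogonality: sum_m chi_k(m) conj(chi_l(m)) = 9 * [k = l].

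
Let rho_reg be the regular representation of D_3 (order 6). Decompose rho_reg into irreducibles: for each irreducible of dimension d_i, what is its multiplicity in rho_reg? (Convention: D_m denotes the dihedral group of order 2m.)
Each irreducible V_i of dimension d_i appears with multiplicity d_i, i.e. rho_reg = (direct sum over all irreducibles V_i) d_i V_i. The irreducible dimensions for D_3 are 1, 1, 2: 2 irreducibles of dimension 1, each with multiplicity 1; 1 irreducible of dimension 2, with multiplicity 2. Total dimension 2*1*1 + 1*2*2 = 6 = |G|.

General theorem: in the regular representation of a finite group G, each irreducible appears with multiplicity equal to its dimension. Check: dim(rho_reg) = sum d_i^2 = 1 + 1 + 4 = 6 = |G|.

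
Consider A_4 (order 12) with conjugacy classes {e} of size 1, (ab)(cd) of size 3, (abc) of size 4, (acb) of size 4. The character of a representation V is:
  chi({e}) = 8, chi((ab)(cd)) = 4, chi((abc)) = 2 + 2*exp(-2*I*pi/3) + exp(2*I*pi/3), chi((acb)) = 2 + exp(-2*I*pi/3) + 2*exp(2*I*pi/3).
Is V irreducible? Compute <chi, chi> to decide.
Not irreducible (reducible): <chi, chi> = 10 > 1.

Why: <chi, chi> = (1/|G|) sum_C |C| * |chi(C)|^2 = (1/12)[1*|8|^2 + 3*|4|^2 + 4*|2 + 2*exp(-2*I*pi/3) + exp(2*I*pi/3)|^2 + 4*|2 + exp(-2*I*pi/3) + 2*exp(2*I*pi/3)|^2]
  = (1/12)[(64) + (48) + (4) + (4)] = 120/12 = 10.
(Exp terms are combined using exp(i*s)*conj(exp(i*t)) = exp(i*(s-t)), and sums of them are collapsed using the identity that for every m > 1 the m distinct m-th roots of unity sum to 0, e.g. 1 + exp(2*I*pi/3) + exp(-2*I*pi/3) = 0.)
A character is irreducible iff <chi, chi> = 1, so this representation is reducible.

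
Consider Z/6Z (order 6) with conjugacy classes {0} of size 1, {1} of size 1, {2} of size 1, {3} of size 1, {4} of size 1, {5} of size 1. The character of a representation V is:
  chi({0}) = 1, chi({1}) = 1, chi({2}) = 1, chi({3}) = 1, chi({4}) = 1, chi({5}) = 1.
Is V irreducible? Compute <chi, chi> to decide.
Irreducible: <chi, chi> = 1.

Derivation: <chi, chi> = (1/|G|) sum_C |C| * |chi(C)|^2 = (1/6)[1*|1|^2 + 1*|1|^2 + 1*|1|^2 + 1*|1|^2 + 1*|1|^2 + 1*|1|^2]
  = (1/6)[(1) + (1) + (1) + (1) + (1) + (1)] = 6/6 = 1.
(Exp terms are combined using exp(i*s)*conj(exp(i*t)) = exp(i*(s-t)), and sums of them are collapsed using the identity that for every m > 1 the m distinct m-th roots of unity sum to 0, e.g. 1 + exp(2*I*pi/3) + exp(-2*I*pi/3) = 0.)
A character is irreducible iff <chi, chi> = 1, so this representation is irreducible.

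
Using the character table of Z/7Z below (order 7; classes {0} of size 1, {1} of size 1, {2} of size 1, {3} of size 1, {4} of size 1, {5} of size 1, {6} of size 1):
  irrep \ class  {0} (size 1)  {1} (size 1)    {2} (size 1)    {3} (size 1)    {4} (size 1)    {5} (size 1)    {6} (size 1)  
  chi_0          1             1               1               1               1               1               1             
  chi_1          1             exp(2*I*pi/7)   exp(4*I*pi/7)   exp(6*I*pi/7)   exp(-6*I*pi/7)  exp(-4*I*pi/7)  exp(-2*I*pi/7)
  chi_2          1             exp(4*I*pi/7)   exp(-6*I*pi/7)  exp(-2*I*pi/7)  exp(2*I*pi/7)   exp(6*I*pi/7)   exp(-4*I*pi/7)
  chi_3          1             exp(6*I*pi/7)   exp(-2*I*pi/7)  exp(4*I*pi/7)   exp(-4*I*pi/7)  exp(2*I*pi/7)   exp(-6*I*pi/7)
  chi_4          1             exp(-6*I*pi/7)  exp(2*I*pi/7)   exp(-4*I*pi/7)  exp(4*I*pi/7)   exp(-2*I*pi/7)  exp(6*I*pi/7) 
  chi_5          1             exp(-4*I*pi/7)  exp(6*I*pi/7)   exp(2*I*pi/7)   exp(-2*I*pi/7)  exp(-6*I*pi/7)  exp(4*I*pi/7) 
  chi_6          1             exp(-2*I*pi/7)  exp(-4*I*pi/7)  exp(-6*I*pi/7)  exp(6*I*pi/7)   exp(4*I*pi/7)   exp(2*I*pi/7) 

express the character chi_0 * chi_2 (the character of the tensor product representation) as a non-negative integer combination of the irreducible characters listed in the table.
chi_0 tensor chi_2 = chi_2 (all other irreducibles have multiplicity 0).

Proof sketch: The character of a tensor product is the pointwise product (chi_0 * chi_2)(C) = chi_0(C) * chi_2(C):
  {0}: (1)*(1), {1}: (1)*(exp(4*I*pi/7)), {2}: (1)*(exp(-6*I*pi/7)), {3}: (1)*(exp(-2*I*pi/7)), {4}: (1)*(exp(2*I*pi/7)), {5}: (1)*(exp(6*I*pi/7)), {6}: (1)*(exp(-4*I*pi/7))
so (chi_0 * chi_2) takes values
  {0} -> 1, {1} -> exp(4*I*pi/7), {2} -> exp(-6*I*pi/7), {3} -> exp(-2*I*pi/7), {4} -> exp(2*I*pi/7), {5} -> exp(6*I*pi/7), {6} -> exp(-4*I*pi/7).
Now take the inner product of this character with each irreducible chi from the table, <chi_0*chi_2, chi> = (1/7) sum_C |C| (chi_0*chi_2)(C) conj(chi(C)):
  <chi_0*chi_2, chi_0> = (1/7)[1*(1)*conj(1) + 1*(exp(4*I*pi/7))*conj(1) + 1*(exp(-6*I*pi/7))*conj(1) + 1*(exp(-2*I*pi/7))*conj(1) + 1*(exp(2*I*pi/7))*conj(1) + 1*(exp(6*I*pi/7))*conj(1) + 1*(exp(-4*I*pi/7))*conj(1)]
      = (1/7)[(1) + (exp(4*I*pi/7)) + (exp(-6*I*pi/7)) + (exp(-2*I*pi/7)) + (exp(2*I*pi/7)) + (exp(6*I*pi/7)) + (exp(-4*I*pi/7))] = 0/7 = 0
  <chi_0*chi_2, chi_1> = (1/7)[1*(1)*conj(1) + 1*(exp(4*I*pi/7))*conj(exp(2*I*pi/7)) + 1*(exp(-6*I*pi/7))*conj(exp(4*I*pi/7)) + 1*(exp(-2*I*pi/7))*conj(exp(6*I*pi/7)) + 1*(exp(2*I*pi/7))*conj(exp(-6*I*pi/7)) + 1*(exp(6*I*pi/7))*conj(exp(-4*I*pi/7)) + 1*(exp(-4*I*pi/7))*conj(exp(-2*I*pi/7))]
      = (1/7)[(1) + (exp(2*I*pi/7)) + (exp(4*I*pi/7)) + (exp(6*I*pi/7)) + (exp(-6*I*pi/7)) + (exp(-4*I*pi/7)) + (exp(-2*I*pi/7))] = 0/7 = 0
  <chi_0*chi_2, chi_2> = (1/7)[1*(1)*conj(1) + 1*(exp(4*I*pi/7))*conj(exp(4*I*pi/7)) + 1*(exp(-6*I*pi/7))*conj(exp(-6*I*pi/7)) + 1*(exp(-2*I*pi/7))*conj(exp(-2*I*pi/7)) + 1*(exp(2*I*pi/7))*conj(exp(2*I*pi/7)) + 1*(exp(6*I*pi/7))*conj(exp(6*I*pi/7)) + 1*(exp(-4*I*pi/7))*conj(exp(-4*I*pi/7))]
      = (1/7)[(1) + (1) + (1) + (1) + (1) + (1) + (1)] = 7/7 = 1
  <chi_0*chi_2, chi_3> = (1/7)[1*(1)*conj(1) + 1*(exp(4*I*pi/7))*conj(exp(6*I*pi/7)) + 1*(exp(-6*I*pi/7))*conj(exp(-2*I*pi/7)) + 1*(exp(-2*I*pi/7))*conj(exp(4*I*pi/7)) + 1*(exp(2*I*pi/7))*conj(exp(-4*I*pi/7)) + 1*(exp(6*I*pi/7))*conj(exp(2*I*pi/7)) + 1*(exp(-4*I*pi/7))*conj(exp(-6*I*pi/7))]
      = (1/7)[(1) + (exp(-2*I*pi/7)) + (exp(-4*I*pi/7)) + (exp(-6*I*pi/7)) + (exp(6*I*pi/7)) + (exp(4*I*pi/7)) + (exp(2*I*pi/7))] = 0/7 = 0
  <chi_0*chi_2, chi_4> = (1/7)[1*(1)*conj(1) + 1*(exp(4*I*pi/7))*conj(exp(-6*I*pi/7)) + 1*(exp(-6*I*pi/7))*conj(exp(2*I*pi/7)) + 1*(exp(-2*I*pi/7))*conj(exp(-4*I*pi/7)) + 1*(exp(2*I*pi/7))*conj(exp(4*I*pi/7)) + 1*(exp(6*I*pi/7))*conj(exp(-2*I*pi/7)) + 1*(exp(-4*I*pi/7))*conj(exp(6*I*pi/7))]
      = (1/7)[(1) + (exp(-4*I*pi/7)) + (exp(6*I*pi/7)) + (exp(2*I*pi/7)) + (exp(-2*I*pi/7)) + (exp(-6*I*pi/7)) + (exp(4*I*pi/7))] = 0/7 = 0
  <chi_0*chi_2, chi_5> = (1/7)[1*(1)*conj(1) + 1*(exp(4*I*pi/7))*conj(exp(-4*I*pi/7)) + 1*(exp(-6*I*pi/7))*conj(exp(6*I*pi/7)) + 1*(exp(-2*I*pi/7))*conj(exp(2*I*pi/7)) + 1*(exp(2*I*pi/7))*conj(exp(-2*I*pi/7)) + 1*(exp(6*I*pi/7))*conj(exp(-6*I*pi/7)) + 1*(exp(-4*I*pi/7))*conj(exp(4*I*pi/7))]
      = (1/7)[(1) + (exp(-6*I*pi/7)) + (exp(2*I*pi/7)) + (exp(-4*I*pi/7)) + (exp(4*I*pi/7)) + (exp(-2*I*pi/7)) + (exp(6*I*pi/7))] = 0/7 = 0
  <chi_0*chi_2, chi_6> = (1/7)[1*(1)*conj(1) + 1*(exp(4*I*pi/7))*conj(exp(-2*I*pi/7)) + 1*(exp(-6*I*pi/7))*conj(exp(-4*I*pi/7)) + 1*(exp(-2*I*pi/7))*conj(exp(-6*I*pi/7)) + 1*(exp(2*I*pi/7))*conj(exp(6*I*pi/7)) + 1*(exp(6*I*pi/7))*conj(exp(4*I*pi/7)) + 1*(exp(-4*I*pi/7))*conj(exp(2*I*pi/7))]
      = (1/7)[(1) + (exp(6*I*pi/7)) + (exp(-2*I*pi/7)) + (exp(4*I*pi/7)) + (exp(-4*I*pi/7)) + (exp(2*I*pi/7)) + (exp(-6*I*pi/7))] = 0/7 = 0
(Exp terms are combined using exp(i*s)*conj(exp(i*t)) = exp(i*(s-t)), and sums of them are collapsed using the identity that for every m > 1 the m distinct m-th roots of unity sum to 0, e.g. 1 + exp(2*I*pi/3) + exp(-2*I*pi/3) = 0.)
Hence the multiplicities are chi_2: 1. Dimension check: dim(chi_0)*dim(chi_2) = 1*1 = 1 and sum (mult * dim) = 1*1 = 1.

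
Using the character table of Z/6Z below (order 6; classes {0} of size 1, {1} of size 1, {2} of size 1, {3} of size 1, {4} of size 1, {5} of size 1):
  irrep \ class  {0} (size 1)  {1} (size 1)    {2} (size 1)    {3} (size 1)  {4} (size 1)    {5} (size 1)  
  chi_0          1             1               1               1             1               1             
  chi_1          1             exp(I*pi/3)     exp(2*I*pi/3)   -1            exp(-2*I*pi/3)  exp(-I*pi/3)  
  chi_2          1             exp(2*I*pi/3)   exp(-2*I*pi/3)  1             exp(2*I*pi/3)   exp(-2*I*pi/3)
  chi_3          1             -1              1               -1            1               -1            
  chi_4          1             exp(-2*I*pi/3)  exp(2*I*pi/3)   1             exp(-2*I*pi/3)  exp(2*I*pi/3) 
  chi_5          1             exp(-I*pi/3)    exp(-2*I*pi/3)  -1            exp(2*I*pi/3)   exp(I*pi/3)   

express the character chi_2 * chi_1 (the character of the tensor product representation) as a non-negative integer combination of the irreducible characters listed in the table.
chi_2 tensor chi_1 = chi_3 (all other irreducibles have multiplicity 0).

Why: The character of a tensor product is the pointwise product (chi_2 * chi_1)(C) = chi_2(C) * chi_1(C):
  {0}: (1)*(1), {1}: (exp(2*I*pi/3))*(exp(I*pi/3)), {2}: (exp(-2*I*pi/3))*(exp(2*I*pi/3)), {3}: (1)*(-1), {4}: (exp(2*I*pi/3))*(exp(-2*I*pi/3)), {5}: (exp(-2*I*pi/3))*(exp(-I*pi/3))
so (chi_2 * chi_1) takes values
  {0} -> 1, {1} -> -1, {2} -> 1, {3} -> -1, {4} -> 1, {5} -> -1.
Now take the inner product of this character with each irreducible chi from the table, <chi_2*chi_1, chi> = (1/6) sum_C |C| (chi_2*chi_1)(C) conj(chi(C)):
  <chi_2*chi_1, chi_0> = (1/6)[1*(1)*conj(1) + 1*(-1)*conj(1) + 1*(1)*conj(1) + 1*(-1)*conj(1) + 1*(1)*conj(1) + 1*(-1)*conj(1)]
      = (1/6)[(1) + (-1) + (1) + (-1) + (1) + (-1)] = 0/6 = 0
  <chi_2*chi_1, chi_1> = (1/6)[1*(1)*conj(1) + 1*(-1)*conj(exp(I*pi/3)) + 1*(1)*conj(exp(2*I*pi/3)) + 1*(-1)*conj(-1) + 1*(1)*conj(exp(-2*I*pi/3)) + 1*(-1)*conj(exp(-I*pi/3))]
      = (1/6)[(1) + (-exp(-I*pi/3)) + (exp(-2*I*pi/3)) + (1) + (exp(2*I*pi/3)) + (-exp(I*pi/3))] = 0/6 = 0
  <chi_2*chi_1, chi_2> = (1/6)[1*(1)*conj(1) + 1*(-1)*conj(exp(2*I*pi/3)) + 1*(1)*conj(exp(-2*I*pi/3)) + 1*(-1)*conj(1) + 1*(1)*conj(exp(2*I*pi/3)) + 1*(-1)*conj(exp(-2*I*pi/3))]
      = (1/6)[(1) + (-exp(-2*I*pi/3)) + (exp(2*I*pi/3)) + (-1) + (exp(-2*I*pi/3)) + (-exp(2*I*pi/3))] = 0/6 = 0
  <chi_2*chi_1, chi_3> = (1/6)[1*(1)*conj(1) + 1*(-1)*conj(-1) + 1*(1)*conj(1) + 1*(-1)*conj(-1) + 1*(1)*conj(1) + 1*(-1)*conj(-1)]
      = (1/6)[(1) + (1) + (1) + (1) + (1) + (1)] = 6/6 = 1
  <chi_2*chi_1, chi_4> = (1/6)[1*(1)*conj(1) + 1*(-1)*conj(exp(-2*I*pi/3)) + 1*(1)*conj(exp(2*I*pi/3)) + 1*(-1)*conj(1) + 1*(1)*conj(exp(-2*I*pi/3)) + 1*(-1)*conj(exp(2*I*pi/3))]
      = (1/6)[(1) + (-exp(2*I*pi/3)) + (exp(-2*I*pi/3)) + (-1) + (exp(2*I*pi/3)) + (-exp(-2*I*pi/3))] = 0/6 = 0
  <chi_2*chi_1, chi_5> = (1/6)[1*(1)*conj(1) + 1*(-1)*conj(exp(-I*pi/3)) + 1*(1)*conj(exp(-2*I*pi/3)) + 1*(-1)*conj(-1) + 1*(1)*conj(exp(2*I*pi/3)) + 1*(-1)*conj(exp(I*pi/3))]
      = (1/6)[(1) + (-exp(I*pi/3)) + (exp(2*I*pi/3)) + (1) + (exp(-2*I*pi/3)) + (-exp(-I*pi/3))] = 0/6 = 0
(Exp terms are combined using exp(i*s)*conj(exp(i*t)) = exp(i*(s-t)), and sums of them are collapsed using the identity that for every m > 1 the m distinct m-th roots of unity sum to 0, e.g. 1 + exp(2*I*pi/3) + exp(-2*I*pi/3) = 0.)
Hence the multiplicities are chi_3: 1. Dimension check: dim(chi_2)*dim(chi_1) = 1*1 = 1 and sum (mult * dim) = 1*1 = 1.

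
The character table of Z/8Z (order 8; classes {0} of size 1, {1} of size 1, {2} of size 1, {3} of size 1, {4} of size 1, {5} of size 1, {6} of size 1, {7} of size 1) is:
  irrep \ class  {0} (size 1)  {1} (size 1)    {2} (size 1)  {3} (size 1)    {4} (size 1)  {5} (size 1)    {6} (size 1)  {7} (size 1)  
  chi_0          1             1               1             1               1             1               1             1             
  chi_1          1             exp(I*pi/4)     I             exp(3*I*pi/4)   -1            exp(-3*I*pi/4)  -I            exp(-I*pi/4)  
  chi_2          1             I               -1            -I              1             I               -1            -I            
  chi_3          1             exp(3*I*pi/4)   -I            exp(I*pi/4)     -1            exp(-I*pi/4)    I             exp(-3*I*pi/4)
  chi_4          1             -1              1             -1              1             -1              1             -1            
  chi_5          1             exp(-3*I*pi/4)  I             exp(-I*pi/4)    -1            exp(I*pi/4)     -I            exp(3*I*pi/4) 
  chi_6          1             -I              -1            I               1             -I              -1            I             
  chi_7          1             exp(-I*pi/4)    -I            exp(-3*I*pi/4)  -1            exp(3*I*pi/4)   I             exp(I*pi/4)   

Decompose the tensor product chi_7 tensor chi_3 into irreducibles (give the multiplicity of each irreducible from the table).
chi_7 tensor chi_3 = chi_2 (all other irreducibles have multiplicity 0).

The character of a tensor product is the pointwise product (chi_7 * chi_3)(C) = chi_7(C) * chi_3(C):
  {0}: (1)*(1), {1}: (exp(-I*pi/4))*(exp(3*I*pi/4)), {2}: (-I)*(-I), {3}: (exp(-3*I*pi/4))*(exp(I*pi/4)), {4}: (-1)*(-1), {5}: (exp(3*I*pi/4))*(exp(-I*pi/4)), {6}: (I)*(I), {7}: (exp(I*pi/4))*(exp(-3*I*pi/4))
so (chi_7 * chi_3) takes values
  {0} -> 1, {1} -> I, {2} -> -1, {3} -> -I, {4} -> 1, {5} -> I, {6} -> -1, {7} -> -I.
Now take the inner product of this character with each irreducible chi from the table, <chi_7*chi_3, chi> = (1/8) sum_C |C| (chi_7*chi_3)(C) conj(chi(C)):
  <chi_7*chi_3, chi_0> = (1/8)[1*(1)*conj(1) + 1*(I)*conj(1) + 1*(-1)*conj(1) + 1*(-I)*conj(1) + 1*(1)*conj(1) + 1*(I)*conj(1) + 1*(-1)*conj(1) + 1*(-I)*conj(1)]
      = (1/8)[(1) + (I) + (-1) + (-I) + (1) + (I) + (-1) + (-I)] = 0/8 = 0
  <chi_7*chi_3, chi_1> = (1/8)[1*(1)*conj(1) + 1*(I)*conj(exp(I*pi/4)) + 1*(-1)*conj(I) + 1*(-I)*conj(exp(3*I*pi/4)) + 1*(1)*conj(-1) + 1*(I)*conj(exp(-3*I*pi/4)) + 1*(-1)*conj(-I) + 1*(-I)*conj(exp(-I*pi/4))]
      = (1/8)[(1) + (exp(I*pi/4)) + (I) + (-exp(-I*pi/4)) + (-1) + (exp(-3*I*pi/4)) + (-I) + (-exp(3*I*pi/4))] = 0/8 = 0
  <chi_7*chi_3, chi_2> = (1/8)[1*(1)*conj(1) + 1*(I)*conj(I) + 1*(-1)*conj(-1) + 1*(-I)*conj(-I) + 1*(1)*conj(1) + 1*(I)*conj(I) + 1*(-1)*conj(-1) + 1*(-I)*conj(-I)]
      = (1/8)[(1) + (1) + (1) + (1) + (1) + (1) + (1) + (1)] = 8/8 = 1
  <chi_7*chi_3, chi_3> = (1/8)[1*(1)*conj(1) + 1*(I)*conj(exp(3*I*pi/4)) + 1*(-1)*conj(-I) + 1*(-I)*conj(exp(I*pi/4)) + 1*(1)*conj(-1) + 1*(I)*conj(exp(-I*pi/4)) + 1*(-1)*conj(I) + 1*(-I)*conj(exp(-3*I*pi/4))]
      = (1/8)[(1) + (exp(-I*pi/4)) + (-I) + (-exp(I*pi/4)) + (-1) + (exp(3*I*pi/4)) + (I) + (-exp(-3*I*pi/4))] = 0/8 = 0
  <chi_7*chi_3, chi_4> = (1/8)[1*(1)*conj(1) + 1*(I)*conj(-1) + 1*(-1)*conj(1) + 1*(-I)*conj(-1) + 1*(1)*conj(1) + 1*(I)*conj(-1) + 1*(-1)*conj(1) + 1*(-I)*conj(-1)]
      = (1/8)[(1) + (-I) + (-1) + (I) + (1) + (-I) + (-1) + (I)] = 0/8 = 0
  <chi_7*chi_3, chi_5> = (1/8)[1*(1)*conj(1) + 1*(I)*conj(exp(-3*I*pi/4)) + 1*(-1)*conj(I) + 1*(-I)*conj(exp(-I*pi/4)) + 1*(1)*conj(-1) + 1*(I)*conj(exp(I*pi/4)) + 1*(-1)*conj(-I) + 1*(-I)*conj(exp(3*I*pi/4))]
      = (1/8)[(1) + (exp(-3*I*pi/4)) + (I) + (-exp(3*I*pi/4)) + (-1) + (exp(I*pi/4)) + (-I) + (-exp(-I*pi/4))] = 0/8 = 0
  <chi_7*chi_3, chi_6> = (1/8)[1*(1)*conj(1) + 1*(I)*conj(-I) + 1*(-1)*conj(-1) + 1*(-I)*conj(I) + 1*(1)*conj(1) + 1*(I)*conj(-I) + 1*(-1)*conj(-1) + 1*(-I)*conj(I)]
      = (1/8)[(1) + (-1) + (1) + (-1) + (1) + (-1) + (1) + (-1)] = 0/8 = 0
  <chi_7*chi_3, chi_7> = (1/8)[1*(1)*conj(1) + 1*(I)*conj(exp(-I*pi/4)) + 1*(-1)*conj(-I) + 1*(-I)*conj(exp(-3*I*pi/4)) + 1*(1)*conj(-1) + 1*(I)*conj(exp(3*I*pi/4)) + 1*(-1)*conj(I) + 1*(-I)*conj(exp(I*pi/4))]
      = (1/8)[(1) + (exp(3*I*pi/4)) + (-I) + (-exp(-3*I*pi/4)) + (-1) + (exp(-I*pi/4)) + (I) + (-exp(I*pi/4))] = 0/8 = 0
(Exp terms are combined using exp(i*s)*conj(exp(i*t)) = exp(i*(s-t)), and sums of them are collapsed using the identity that for every m > 1 the m distinct m-th roots of unity sum to 0, e.g. 1 + exp(2*I*pi/3) + exp(-2*I*pi/3) = 0.)
Hence the multiplicities are chi_2: 1. Dimension check: dim(chi_7)*dim(chi_3) = 1*1 = 1 and sum (mult * dim) = 1*1 = 1.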